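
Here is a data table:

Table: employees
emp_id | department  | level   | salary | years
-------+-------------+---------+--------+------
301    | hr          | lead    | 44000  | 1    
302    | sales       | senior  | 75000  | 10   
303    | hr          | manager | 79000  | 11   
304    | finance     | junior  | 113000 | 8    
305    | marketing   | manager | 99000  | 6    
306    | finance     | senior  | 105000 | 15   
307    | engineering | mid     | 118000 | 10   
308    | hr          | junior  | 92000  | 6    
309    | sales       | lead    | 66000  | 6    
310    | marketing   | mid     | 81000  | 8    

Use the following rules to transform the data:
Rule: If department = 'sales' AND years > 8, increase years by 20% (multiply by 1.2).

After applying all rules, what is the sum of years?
83.0

Step 1: Find records where department = 'sales' AND years > 8
Step 2: 1 records match, summing to 10
Step 3: After multiplier: 10 × 1.2 = 12.0
Step 4: Unaffected records sum: 71
Step 5: Final sum = 12.0 + 71 = 83.0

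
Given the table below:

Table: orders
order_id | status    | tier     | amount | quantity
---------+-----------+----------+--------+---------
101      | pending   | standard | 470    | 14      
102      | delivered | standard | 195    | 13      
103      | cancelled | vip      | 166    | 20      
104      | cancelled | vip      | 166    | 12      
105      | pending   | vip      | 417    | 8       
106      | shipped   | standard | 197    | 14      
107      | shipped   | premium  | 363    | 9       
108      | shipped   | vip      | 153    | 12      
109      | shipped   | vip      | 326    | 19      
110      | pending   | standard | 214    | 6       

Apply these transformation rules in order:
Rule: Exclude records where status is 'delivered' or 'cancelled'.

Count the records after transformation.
7

Step 1: Count records to exclude
  - 1 (delivered) + 2 (cancelled) = 3 records
Step 2: Total records: 10
Step 3: Remaining = 10 - 3 = 7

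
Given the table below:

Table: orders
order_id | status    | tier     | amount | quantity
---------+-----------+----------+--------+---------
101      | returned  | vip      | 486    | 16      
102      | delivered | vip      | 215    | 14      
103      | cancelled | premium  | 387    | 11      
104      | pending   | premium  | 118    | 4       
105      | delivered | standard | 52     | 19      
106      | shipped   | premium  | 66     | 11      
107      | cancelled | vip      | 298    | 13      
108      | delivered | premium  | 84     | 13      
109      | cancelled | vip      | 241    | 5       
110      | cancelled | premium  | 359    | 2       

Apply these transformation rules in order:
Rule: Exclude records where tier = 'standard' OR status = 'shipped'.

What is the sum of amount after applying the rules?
2188

Step 1: Find records where tier = 'standard' OR status = 'shipped'
Step 2: 2 records match, summing to 118
Step 3: Original sum: 2306
Step 4: Remaining sum = 2306 - 118 = 2188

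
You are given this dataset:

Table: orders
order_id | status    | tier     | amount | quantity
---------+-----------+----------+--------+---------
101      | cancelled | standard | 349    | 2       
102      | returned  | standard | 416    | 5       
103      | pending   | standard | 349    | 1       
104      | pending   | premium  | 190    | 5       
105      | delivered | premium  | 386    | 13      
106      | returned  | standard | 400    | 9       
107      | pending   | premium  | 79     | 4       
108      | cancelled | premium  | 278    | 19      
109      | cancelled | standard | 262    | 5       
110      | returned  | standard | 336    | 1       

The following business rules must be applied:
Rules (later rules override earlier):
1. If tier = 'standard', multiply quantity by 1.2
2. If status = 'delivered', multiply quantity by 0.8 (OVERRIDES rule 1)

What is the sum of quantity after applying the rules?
66.0

Step 1: Rule 2 takes priority for records with status = 'delivered'
  - 1 records: 13 × 0.8 = 10.4
Step 2: Rule 1 applies to remaining records with tier = 'standard'
  - 6 records: 23 × 1.2 = 27.6
Step 3: Other records unchanged: 28
Step 4: Final sum = 10.4 + 27.6 + 28 = 66.0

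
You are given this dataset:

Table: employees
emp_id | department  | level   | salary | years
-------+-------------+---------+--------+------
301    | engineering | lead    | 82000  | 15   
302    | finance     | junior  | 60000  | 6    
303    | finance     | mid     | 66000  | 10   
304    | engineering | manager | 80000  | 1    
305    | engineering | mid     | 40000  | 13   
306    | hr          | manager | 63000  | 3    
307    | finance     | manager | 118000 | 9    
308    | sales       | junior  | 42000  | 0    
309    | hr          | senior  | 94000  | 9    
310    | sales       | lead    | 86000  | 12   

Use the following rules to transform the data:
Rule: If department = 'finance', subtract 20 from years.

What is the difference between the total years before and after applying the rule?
60

Step 1: Original sum of years = 78
Step 2: 3 records have department = 'finance'
Step 3: Each affected record changes by -20
Step 4: Total change = 3 × -20 = -60
Step 5: New sum = 78 + -60 = 18
Step 6: Difference = |18 - 78| = 60
        (Sum decreased by 60)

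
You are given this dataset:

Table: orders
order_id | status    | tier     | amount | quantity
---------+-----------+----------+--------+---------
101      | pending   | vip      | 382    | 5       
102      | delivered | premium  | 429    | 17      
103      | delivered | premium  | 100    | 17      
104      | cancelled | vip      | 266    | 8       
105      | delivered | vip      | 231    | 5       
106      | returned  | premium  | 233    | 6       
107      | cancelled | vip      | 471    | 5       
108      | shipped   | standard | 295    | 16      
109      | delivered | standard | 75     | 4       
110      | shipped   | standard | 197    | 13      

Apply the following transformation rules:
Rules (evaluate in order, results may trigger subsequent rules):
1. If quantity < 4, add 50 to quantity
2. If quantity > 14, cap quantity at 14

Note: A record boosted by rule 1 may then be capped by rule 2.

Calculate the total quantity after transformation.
88

Step 1: Apply rule 1 to records with quantity < 4
  - 0 records get bonus of 50
  - Of these, 0 records then exceed 14 and get capped
Step 2: Apply rule 2 to records with quantity > 14
  - 3 records (original) are capped
Step 3: Calculate final sum = 88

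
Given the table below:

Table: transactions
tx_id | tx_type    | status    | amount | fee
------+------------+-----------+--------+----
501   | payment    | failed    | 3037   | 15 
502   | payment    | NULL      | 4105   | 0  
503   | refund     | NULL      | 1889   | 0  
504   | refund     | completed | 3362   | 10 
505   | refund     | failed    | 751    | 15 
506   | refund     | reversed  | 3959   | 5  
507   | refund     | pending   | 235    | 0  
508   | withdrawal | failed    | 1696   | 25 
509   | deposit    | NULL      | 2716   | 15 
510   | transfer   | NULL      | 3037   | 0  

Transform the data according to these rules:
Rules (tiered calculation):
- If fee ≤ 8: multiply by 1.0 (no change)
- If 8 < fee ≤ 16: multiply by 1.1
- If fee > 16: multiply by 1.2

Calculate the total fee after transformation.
95.5

Step 1: Tier 1 (fee ≤ 8): 5 records, sum = 5 × 1.0 = 5.0
Step 2: Tier 2 (8 < fee ≤ 16): 4 records, sum = 55 × 1.1 = 60.5
Step 3: Tier 3 (fee > 16): 1 records, sum = 25 × 1.2 = 30.0
Step 4: Final sum = 5.0 + 60.5 + 30.0 = 95.5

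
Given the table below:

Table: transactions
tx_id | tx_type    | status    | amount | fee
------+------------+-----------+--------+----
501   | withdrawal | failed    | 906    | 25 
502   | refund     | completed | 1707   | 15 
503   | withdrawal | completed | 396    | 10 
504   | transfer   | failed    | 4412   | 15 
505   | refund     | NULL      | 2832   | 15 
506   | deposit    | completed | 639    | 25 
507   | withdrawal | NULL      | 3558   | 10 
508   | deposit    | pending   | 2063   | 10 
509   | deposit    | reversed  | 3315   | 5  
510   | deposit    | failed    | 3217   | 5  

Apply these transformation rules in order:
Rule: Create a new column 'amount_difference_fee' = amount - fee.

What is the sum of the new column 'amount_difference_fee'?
22910

Step 1: For each record, compute amount - fee
Example calculations:
  906 - 25 = 881
  1707 - 15 = 1692
  396 - 10 = 386
  ...
Step 2: Sum all derived values
Step 3: Total = 22910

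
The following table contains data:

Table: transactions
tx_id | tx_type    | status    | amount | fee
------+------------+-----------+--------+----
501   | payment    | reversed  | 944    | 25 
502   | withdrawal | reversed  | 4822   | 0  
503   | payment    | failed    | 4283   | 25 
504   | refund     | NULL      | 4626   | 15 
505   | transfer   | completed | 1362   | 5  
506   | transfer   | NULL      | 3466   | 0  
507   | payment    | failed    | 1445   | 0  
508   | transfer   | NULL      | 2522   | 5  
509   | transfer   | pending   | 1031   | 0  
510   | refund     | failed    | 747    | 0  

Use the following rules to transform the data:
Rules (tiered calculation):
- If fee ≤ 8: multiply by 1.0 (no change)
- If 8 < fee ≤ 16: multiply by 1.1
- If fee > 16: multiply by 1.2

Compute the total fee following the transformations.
86.5

Step 1: Tier 1 (fee ≤ 8): 7 records, sum = 10 × 1.0 = 10.0
Step 2: Tier 2 (8 < fee ≤ 16): 1 records, sum = 15 × 1.1 = 16.5
Step 3: Tier 3 (fee > 16): 2 records, sum = 50 × 1.2 = 60.0
Step 4: Final sum = 10.0 + 16.5 + 60.0 = 86.5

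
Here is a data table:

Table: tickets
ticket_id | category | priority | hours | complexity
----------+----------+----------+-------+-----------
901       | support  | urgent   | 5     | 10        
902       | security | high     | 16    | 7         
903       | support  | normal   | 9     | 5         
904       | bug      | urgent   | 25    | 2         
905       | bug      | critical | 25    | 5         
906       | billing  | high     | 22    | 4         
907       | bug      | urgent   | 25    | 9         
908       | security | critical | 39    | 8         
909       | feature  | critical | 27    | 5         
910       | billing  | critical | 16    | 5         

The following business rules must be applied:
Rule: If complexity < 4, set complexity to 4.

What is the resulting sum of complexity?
62

Step 1: 1 records have complexity < 4
Step 2: These records originally summed to 2
Step 3: After setting to minimum: 1 × 4 = 4
Step 4: Unaffected records sum: 58
Step 5: Final sum = 4 + 58 = 62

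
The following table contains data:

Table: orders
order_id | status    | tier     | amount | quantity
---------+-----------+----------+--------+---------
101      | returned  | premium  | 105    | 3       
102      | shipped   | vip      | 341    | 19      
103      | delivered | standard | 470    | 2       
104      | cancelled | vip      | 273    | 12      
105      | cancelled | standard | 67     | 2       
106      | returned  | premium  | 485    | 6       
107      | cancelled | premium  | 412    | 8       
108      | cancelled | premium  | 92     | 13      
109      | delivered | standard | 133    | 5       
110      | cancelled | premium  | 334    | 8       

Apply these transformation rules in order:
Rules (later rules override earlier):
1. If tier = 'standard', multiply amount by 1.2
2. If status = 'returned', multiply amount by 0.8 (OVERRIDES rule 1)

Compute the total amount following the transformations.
2728.0

Step 1: Rule 2 takes priority for records with status = 'returned'
  - 2 records: 590 × 0.8 = 472.0
Step 2: Rule 1 applies to remaining records with tier = 'standard'
  - 3 records: 670 × 1.2 = 804.0
Step 3: Other records unchanged: 1452
Step 4: Final sum = 472.0 + 804.0 + 1452 = 2728.0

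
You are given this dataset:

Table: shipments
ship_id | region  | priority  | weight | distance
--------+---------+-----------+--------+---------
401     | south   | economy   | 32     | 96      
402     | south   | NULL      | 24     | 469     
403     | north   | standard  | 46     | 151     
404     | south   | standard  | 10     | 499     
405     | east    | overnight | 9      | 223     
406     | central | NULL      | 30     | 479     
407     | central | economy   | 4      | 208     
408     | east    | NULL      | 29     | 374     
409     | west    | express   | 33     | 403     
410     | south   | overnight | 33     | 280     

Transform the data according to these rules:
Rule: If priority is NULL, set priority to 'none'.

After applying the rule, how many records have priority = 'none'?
3

Step 1: Count records where priority IS NULL
Step 2: Found 3 records with NULL priority
Step 3: These records will have priority set to 'none'
Step 4: Records already having priority = 'none': 0
Step 5: Answer: 3 + 0 = 3 records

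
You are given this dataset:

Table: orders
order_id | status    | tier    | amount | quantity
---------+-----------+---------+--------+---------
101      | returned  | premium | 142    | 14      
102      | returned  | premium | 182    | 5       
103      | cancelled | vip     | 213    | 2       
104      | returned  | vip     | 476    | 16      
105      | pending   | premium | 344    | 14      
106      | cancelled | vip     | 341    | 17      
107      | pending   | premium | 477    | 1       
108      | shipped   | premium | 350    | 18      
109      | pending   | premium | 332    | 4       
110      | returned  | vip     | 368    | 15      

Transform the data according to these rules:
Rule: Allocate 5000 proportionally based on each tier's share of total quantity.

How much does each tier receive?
premium: 2641.51, vip: 2358.49

Step 1: Calculate total quantity = 106
Step 2: Calculate each tier's proportion:
  premium: 56/106 = 52.83% → 2641.51
  vip: 50/106 = 47.17% → 2358.49
Step 3: Verify: sum of allocations ≈ 5000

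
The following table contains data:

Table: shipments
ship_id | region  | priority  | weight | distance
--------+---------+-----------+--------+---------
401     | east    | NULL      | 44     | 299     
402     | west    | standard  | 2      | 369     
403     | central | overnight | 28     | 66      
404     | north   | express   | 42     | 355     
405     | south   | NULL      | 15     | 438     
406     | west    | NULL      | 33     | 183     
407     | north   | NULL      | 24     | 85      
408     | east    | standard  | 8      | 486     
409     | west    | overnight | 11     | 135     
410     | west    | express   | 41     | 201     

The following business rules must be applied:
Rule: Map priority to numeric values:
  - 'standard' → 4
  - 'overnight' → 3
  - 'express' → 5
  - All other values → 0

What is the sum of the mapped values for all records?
24

Step 1: Apply mapping to each record
Step 2: Count by status:
  'standard': 2 records × 4 = 8
  'overnight': 2 records × 3 = 6
  'express': 2 records × 5 = 10
Step 3: Sum all mapped values = 24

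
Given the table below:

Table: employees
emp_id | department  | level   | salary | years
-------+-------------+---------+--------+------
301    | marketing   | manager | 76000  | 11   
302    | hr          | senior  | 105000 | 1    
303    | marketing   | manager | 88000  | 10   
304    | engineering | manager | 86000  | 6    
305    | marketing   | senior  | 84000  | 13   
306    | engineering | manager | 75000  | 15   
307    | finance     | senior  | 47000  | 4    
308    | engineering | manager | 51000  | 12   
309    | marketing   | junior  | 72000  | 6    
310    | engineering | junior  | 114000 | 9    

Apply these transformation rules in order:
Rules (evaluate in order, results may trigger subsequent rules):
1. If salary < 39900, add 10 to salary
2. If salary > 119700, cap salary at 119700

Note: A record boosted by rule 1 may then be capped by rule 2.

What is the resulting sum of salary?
798000

Step 1: Apply rule 1 to records with salary < 39900
  - 0 records get bonus of 10
  - Of these, 0 records then exceed 119700 and get capped
Step 2: Apply rule 2 to records with salary > 119700
  - 0 records (original) are capped
Step 3: Calculate final sum = 798000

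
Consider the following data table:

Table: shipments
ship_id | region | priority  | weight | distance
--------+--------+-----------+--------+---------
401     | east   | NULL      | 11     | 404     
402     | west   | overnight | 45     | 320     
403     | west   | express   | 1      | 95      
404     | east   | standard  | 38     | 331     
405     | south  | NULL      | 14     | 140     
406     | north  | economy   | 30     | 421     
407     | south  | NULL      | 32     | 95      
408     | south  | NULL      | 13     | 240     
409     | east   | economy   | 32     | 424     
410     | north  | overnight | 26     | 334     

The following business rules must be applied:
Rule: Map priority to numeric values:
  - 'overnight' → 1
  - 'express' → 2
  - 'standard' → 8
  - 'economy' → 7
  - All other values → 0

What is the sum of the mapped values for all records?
26

Step 1: Apply mapping to each record
Step 2: Count by status:
  'overnight': 2 records × 1 = 2
  'express': 1 records × 2 = 2
  'standard': 1 records × 8 = 8
  'economy': 2 records × 7 = 14
Step 3: Sum all mapped values = 26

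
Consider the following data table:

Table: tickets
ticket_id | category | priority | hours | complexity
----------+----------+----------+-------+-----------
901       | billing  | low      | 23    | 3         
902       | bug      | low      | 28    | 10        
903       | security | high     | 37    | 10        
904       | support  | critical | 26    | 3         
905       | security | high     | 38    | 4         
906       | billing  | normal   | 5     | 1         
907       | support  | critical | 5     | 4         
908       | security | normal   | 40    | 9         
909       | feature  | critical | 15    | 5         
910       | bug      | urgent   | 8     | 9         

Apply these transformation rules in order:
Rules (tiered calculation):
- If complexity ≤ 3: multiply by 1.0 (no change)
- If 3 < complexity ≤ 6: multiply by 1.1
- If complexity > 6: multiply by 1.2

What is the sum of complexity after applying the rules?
66.9

Step 1: Tier 1 (complexity ≤ 3): 3 records, sum = 7 × 1.0 = 7.0
Step 2: Tier 2 (3 < complexity ≤ 6): 3 records, sum = 13 × 1.1 = 14.3
Step 3: Tier 3 (complexity > 6): 4 records, sum = 38 × 1.2 = 45.6
Step 4: Final sum = 7.0 + 14.3 + 45.6 = 66.9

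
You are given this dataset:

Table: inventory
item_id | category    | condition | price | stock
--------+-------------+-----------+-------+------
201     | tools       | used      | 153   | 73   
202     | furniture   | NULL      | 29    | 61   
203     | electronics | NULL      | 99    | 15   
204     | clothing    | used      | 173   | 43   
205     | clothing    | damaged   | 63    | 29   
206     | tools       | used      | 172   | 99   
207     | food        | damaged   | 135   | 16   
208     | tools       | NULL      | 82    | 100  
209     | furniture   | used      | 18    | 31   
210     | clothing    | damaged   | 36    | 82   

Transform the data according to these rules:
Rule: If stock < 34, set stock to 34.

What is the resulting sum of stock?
594

Step 1: 4 records have stock < 34
Step 2: These records originally summed to 91
Step 3: After setting to minimum: 4 × 34 = 136
Step 4: Unaffected records sum: 458
Step 5: Final sum = 136 + 458 = 594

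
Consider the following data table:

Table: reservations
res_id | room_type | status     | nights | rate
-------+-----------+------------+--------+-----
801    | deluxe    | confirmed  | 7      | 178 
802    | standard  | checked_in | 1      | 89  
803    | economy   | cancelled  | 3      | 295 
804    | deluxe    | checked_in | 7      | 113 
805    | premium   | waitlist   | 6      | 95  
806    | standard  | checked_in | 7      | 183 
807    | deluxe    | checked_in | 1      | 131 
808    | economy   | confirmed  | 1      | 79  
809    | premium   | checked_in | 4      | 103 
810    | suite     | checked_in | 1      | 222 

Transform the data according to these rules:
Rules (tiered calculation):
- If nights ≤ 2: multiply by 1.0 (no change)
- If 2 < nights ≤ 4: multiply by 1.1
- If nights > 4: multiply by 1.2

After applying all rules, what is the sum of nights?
44.1

Step 1: Tier 1 (nights ≤ 2): 4 records, sum = 4 × 1.0 = 4.0
Step 2: Tier 2 (2 < nights ≤ 4): 2 records, sum = 7 × 1.1 = 7.7
Step 3: Tier 3 (nights > 4): 4 records, sum = 27 × 1.2 = 32.4
Step 4: Final sum = 4.0 + 7.7 + 32.4 = 44.1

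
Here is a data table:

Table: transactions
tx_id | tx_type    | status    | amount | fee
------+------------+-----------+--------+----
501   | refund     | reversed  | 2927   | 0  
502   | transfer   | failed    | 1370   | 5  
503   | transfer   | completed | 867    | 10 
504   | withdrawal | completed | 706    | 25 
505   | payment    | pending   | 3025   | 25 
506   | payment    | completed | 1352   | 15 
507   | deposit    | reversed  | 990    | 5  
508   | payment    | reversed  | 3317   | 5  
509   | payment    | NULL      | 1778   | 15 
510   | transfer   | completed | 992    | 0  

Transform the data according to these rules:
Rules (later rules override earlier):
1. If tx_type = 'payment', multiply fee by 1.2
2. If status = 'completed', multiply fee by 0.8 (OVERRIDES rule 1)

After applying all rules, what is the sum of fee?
104.0

Step 1: Rule 2 takes priority for records with status = 'completed'
  - 4 records: 50 × 0.8 = 40.0
Step 2: Rule 1 applies to remaining records with tx_type = 'payment'
  - 3 records: 45 × 1.2 = 54.0
Step 3: Other records unchanged: 10
Step 4: Final sum = 40.0 + 54.0 + 10 = 104.0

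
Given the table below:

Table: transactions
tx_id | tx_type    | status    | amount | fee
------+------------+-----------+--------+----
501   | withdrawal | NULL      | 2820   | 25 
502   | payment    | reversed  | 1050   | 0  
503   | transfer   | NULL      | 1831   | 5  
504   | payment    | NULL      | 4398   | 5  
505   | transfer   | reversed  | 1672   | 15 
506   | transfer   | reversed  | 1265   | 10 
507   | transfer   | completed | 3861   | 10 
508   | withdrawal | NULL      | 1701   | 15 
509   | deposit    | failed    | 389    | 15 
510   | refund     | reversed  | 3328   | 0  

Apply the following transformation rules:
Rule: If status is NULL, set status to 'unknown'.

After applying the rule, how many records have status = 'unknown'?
4

Step 1: Count records where status IS NULL
Step 2: Found 4 records with NULL status
Step 3: These records will have status set to 'unknown'
Step 4: Records already having status = 'unknown': 0
Step 5: Answer: 4 + 0 = 4 records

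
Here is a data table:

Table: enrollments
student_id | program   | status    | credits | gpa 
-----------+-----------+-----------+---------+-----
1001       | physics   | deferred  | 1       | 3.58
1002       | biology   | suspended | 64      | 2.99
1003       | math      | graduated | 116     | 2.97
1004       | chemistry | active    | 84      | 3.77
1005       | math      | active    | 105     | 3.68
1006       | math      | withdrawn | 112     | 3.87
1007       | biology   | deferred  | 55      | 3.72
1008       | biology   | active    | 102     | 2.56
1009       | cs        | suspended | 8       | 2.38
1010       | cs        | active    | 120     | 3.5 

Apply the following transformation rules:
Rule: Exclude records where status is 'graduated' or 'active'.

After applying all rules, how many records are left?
5

Step 1: Count records to exclude
  - 1 (graduated) + 4 (active) = 5 records
Step 2: Total records: 10
Step 3: Remaining = 10 - 5 = 5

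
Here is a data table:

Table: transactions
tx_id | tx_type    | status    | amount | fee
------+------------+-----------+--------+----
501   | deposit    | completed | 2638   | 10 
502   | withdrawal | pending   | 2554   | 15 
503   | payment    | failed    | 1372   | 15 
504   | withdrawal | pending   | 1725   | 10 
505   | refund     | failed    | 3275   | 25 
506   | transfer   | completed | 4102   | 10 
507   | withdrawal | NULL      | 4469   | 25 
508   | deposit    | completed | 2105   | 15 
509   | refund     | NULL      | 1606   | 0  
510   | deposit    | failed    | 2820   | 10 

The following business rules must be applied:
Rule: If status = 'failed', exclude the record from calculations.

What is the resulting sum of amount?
19199

Step 1: Identify records where status = 'failed'
Step 2: The excluded records sum to 7467
Step 3: Original total amount = 26666
Step 4: Remaining total = 26666 - 7467 = 19199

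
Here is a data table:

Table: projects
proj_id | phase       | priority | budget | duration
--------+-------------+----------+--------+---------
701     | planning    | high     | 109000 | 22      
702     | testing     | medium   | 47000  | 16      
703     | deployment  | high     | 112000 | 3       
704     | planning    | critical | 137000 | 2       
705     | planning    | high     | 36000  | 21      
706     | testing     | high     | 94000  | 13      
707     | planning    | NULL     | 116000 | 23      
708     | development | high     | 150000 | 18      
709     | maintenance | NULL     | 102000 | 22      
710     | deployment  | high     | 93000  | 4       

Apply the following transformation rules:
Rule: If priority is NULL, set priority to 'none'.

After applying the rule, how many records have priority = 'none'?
2

Step 1: Count records where priority IS NULL
Step 2: Found 2 records with NULL priority
Step 3: These records will have priority set to 'none'
Step 4: Records already having priority = 'none': 0
Step 5: Answer: 2 + 0 = 2 records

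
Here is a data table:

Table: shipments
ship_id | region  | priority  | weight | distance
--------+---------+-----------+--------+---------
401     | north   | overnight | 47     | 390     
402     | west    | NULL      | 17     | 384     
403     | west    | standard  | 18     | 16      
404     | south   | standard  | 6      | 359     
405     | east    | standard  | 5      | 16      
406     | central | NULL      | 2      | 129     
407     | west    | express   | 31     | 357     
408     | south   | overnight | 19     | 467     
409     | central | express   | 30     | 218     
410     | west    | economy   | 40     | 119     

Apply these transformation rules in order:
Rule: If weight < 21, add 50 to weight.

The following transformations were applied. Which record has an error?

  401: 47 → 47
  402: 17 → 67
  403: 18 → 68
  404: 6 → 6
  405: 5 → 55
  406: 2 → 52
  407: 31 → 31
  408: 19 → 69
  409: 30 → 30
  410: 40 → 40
Record 404 has an error. The correct transformed value should be 56, not 6.

Step 1: Check each record against the rule
Step 2: Record 404 has weight = 6
Step 3: Since 6 < 21, the bonus should have been applied
Step 4: Correct value = 56, but claimed value = 6
Conclusion: Record 404 has the error.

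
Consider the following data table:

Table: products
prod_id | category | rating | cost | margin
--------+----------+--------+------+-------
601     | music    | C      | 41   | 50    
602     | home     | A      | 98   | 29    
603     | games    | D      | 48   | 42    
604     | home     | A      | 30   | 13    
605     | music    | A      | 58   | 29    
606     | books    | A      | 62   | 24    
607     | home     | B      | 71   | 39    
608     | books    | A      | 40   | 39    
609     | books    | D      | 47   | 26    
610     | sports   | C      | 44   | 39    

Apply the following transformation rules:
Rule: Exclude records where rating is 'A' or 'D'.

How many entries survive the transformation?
3

Step 1: Count records to exclude
  - 5 (A) + 2 (D) = 7 records
Step 2: Total records: 10
Step 3: Remaining = 10 - 7 = 3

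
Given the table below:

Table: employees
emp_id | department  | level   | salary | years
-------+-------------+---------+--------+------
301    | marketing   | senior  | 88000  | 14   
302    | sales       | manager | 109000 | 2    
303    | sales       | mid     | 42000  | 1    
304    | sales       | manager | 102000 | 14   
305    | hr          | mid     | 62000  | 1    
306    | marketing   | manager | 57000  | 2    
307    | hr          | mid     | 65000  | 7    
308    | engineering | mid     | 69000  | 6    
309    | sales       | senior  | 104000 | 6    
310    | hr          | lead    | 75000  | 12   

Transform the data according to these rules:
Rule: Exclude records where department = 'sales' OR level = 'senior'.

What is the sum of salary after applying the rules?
328000

Step 1: Find records where department = 'sales' OR level = 'senior'
Step 2: 5 records match, summing to 445000
Step 3: Original sum: 773000
Step 4: Remaining sum = 773000 - 445000 = 328000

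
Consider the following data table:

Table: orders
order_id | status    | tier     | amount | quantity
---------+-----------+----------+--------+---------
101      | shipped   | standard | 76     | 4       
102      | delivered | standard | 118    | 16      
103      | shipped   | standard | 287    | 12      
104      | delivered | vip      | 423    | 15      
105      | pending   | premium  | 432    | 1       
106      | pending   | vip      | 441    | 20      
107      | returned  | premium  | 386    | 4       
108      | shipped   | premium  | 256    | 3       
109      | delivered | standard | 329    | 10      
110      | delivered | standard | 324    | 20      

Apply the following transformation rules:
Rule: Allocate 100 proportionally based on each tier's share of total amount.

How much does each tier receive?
premium: 34.96, standard: 36.91, vip: 28.12

Step 1: Calculate total amount = 3072
Step 2: Calculate each tier's proportion:
  premium: 1074/3072 = 34.96% → 34.96
  standard: 1134/3072 = 36.91% → 36.91
  vip: 864/3072 = 28.12% → 28.12
Step 3: Verify: sum of allocations ≈ 100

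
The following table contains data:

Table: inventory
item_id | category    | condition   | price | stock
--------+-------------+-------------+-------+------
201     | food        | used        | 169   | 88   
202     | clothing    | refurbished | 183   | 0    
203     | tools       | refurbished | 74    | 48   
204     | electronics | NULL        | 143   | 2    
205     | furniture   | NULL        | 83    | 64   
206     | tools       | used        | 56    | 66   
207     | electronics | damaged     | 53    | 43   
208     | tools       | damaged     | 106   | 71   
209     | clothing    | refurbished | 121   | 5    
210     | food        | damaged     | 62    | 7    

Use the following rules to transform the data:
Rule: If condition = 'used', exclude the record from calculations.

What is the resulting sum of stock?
240

Step 1: Identify records where condition = 'used'
Step 2: The excluded records sum to 154
Step 3: Original total stock = 394
Step 4: Remaining total = 394 - 154 = 240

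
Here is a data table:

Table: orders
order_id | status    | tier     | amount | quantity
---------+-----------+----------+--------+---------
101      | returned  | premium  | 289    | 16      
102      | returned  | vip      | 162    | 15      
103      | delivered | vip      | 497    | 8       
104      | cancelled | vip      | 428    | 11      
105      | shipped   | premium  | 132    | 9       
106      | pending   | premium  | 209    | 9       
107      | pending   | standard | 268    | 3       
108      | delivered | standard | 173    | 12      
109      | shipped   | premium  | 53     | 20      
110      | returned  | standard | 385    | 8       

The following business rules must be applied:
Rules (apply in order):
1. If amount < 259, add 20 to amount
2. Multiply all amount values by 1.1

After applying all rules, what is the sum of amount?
2965.6

Step 1: Apply Rule 1 - Add 20 to records with amount < 259
  - 5 records affected: 729 + (5 × 20) = 829
  - Unaffected records: 1867
  - Sum after Rule 1: 2696
Step 2: Apply Rule 2 - Multiply all by 1.1
  - 2696 × 1.1 = 2965.6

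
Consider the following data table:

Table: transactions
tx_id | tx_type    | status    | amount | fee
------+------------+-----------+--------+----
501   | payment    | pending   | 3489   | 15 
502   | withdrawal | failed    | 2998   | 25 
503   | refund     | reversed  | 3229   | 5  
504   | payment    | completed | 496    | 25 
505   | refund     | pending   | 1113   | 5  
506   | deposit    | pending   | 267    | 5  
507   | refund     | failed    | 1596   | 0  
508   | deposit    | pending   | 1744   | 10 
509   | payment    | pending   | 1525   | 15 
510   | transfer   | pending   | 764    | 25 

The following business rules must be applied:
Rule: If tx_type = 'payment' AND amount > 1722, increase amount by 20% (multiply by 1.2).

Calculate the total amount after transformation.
17918.8

Step 1: Find records where tx_type = 'payment' AND amount > 1722
Step 2: 1 records match, summing to 3489
Step 3: After multiplier: 3489 × 1.2 = 4186.8
Step 4: Unaffected records sum: 13732
Step 5: Final sum = 4186.8 + 13732 = 17918.8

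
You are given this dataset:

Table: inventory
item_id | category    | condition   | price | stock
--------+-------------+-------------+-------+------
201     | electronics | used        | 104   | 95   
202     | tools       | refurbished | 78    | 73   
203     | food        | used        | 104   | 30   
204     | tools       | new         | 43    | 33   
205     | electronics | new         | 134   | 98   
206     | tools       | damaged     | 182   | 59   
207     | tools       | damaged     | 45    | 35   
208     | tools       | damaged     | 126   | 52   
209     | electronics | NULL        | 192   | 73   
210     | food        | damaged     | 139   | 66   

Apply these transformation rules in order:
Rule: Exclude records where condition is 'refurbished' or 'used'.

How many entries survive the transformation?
7

Step 1: Count records to exclude
  - 1 (refurbished) + 2 (used) = 3 records
Step 2: Total records: 10
Step 3: Remaining = 10 - 3 = 7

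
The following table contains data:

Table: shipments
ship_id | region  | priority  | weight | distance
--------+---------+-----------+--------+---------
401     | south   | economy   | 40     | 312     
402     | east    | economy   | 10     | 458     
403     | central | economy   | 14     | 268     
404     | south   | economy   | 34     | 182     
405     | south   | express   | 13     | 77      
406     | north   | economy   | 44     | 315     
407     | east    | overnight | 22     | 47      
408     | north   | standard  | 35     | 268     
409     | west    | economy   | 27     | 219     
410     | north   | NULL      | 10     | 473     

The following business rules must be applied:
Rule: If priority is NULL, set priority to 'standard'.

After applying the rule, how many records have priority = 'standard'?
2

Step 1: Count records where priority IS NULL
Step 2: Found 1 records with NULL priority
Step 3: These records will have priority set to 'standard'
Step 4: Records already having priority = 'standard': 1
Step 5: Answer: 1 + 1 = 2 records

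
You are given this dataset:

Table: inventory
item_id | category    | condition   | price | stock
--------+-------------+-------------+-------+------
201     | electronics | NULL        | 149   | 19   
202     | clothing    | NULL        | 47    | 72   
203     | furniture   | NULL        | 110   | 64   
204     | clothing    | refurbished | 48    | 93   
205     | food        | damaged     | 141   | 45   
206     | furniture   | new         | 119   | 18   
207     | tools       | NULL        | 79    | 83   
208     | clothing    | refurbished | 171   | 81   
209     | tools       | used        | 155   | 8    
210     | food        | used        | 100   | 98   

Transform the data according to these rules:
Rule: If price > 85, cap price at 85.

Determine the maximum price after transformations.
85

Step 1: Original maximum price = 171
Step 2: Apply cap at 85
Step 3: 7 records had price > 85 and were capped
Step 4: Maximum after transformation = 85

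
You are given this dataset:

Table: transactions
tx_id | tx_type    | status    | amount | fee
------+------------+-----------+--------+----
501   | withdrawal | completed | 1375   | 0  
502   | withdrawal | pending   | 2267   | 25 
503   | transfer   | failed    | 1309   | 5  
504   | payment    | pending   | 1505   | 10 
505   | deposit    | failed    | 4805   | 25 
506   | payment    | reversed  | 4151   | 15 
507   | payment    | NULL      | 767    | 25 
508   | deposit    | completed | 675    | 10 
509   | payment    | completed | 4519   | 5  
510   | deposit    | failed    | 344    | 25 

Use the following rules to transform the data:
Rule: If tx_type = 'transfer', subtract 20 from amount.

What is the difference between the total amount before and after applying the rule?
20

Step 1: Original sum of amount = 21717
Step 2: 1 records have tx_type = 'transfer'
Step 3: Each affected record changes by -20
Step 4: Total change = 1 × -20 = -20
Step 5: New sum = 21717 + -20 = 21697
Step 6: Difference = |21697 - 21717| = 20
        (Sum decreased by 20)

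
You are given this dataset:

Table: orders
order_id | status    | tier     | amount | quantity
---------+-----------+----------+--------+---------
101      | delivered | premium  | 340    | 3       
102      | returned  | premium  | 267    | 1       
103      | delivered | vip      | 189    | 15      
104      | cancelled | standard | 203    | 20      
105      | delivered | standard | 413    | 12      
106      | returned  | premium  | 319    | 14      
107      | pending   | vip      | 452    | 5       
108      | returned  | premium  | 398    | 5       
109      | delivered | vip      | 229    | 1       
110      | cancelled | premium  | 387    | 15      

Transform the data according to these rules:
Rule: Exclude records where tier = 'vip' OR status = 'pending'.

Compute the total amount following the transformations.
2327

Step 1: Find records where tier = 'vip' OR status = 'pending'
Step 2: 3 records match, summing to 870
Step 3: Original sum: 3197
Step 4: Remaining sum = 3197 - 870 = 2327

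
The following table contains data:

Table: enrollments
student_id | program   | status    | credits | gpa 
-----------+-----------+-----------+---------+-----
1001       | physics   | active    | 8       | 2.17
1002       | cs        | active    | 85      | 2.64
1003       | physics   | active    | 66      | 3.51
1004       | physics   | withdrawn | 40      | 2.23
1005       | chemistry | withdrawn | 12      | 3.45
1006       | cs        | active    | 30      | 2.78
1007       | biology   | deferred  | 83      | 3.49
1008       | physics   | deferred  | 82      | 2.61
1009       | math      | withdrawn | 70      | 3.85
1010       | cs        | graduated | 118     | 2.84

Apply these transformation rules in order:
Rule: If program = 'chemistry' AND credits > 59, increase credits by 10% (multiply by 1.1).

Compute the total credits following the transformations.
594

Step 1: Find records where program = 'chemistry' AND credits > 59
Step 2: 0 records match, summing to 0
Step 3: After multiplier: 0 × 1.1 = 0.0
Step 4: Unaffected records sum: 594
Step 5: Final sum = 0.0 + 594 = 594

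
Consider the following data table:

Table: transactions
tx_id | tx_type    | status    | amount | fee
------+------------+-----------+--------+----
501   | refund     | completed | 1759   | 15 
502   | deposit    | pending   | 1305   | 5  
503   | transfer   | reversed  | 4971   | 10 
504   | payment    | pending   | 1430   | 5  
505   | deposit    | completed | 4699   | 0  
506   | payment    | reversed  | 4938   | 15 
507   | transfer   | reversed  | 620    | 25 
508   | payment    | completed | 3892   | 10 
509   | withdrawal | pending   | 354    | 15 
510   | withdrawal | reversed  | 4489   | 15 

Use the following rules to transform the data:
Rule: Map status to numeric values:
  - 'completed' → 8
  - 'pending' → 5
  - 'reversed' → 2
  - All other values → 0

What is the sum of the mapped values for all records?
47

Step 1: Apply mapping to each record
Step 2: Count by status:
  'completed': 3 records × 8 = 24
  'pending': 3 records × 5 = 15
  'reversed': 4 records × 2 = 8
Step 3: Sum all mapped values = 47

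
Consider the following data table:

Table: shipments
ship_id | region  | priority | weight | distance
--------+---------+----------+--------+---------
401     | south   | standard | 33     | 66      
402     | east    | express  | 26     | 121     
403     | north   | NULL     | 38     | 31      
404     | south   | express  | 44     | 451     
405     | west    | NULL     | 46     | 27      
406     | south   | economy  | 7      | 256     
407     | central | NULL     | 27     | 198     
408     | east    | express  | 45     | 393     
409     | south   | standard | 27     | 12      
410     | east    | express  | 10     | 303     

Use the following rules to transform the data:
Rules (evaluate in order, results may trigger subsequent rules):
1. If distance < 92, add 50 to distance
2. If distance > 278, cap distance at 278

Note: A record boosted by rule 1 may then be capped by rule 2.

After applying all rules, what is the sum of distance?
1745

Step 1: Apply rule 1 to records with distance < 92
  - 4 records get bonus of 50
  - Of these, 0 records then exceed 278 and get capped
Step 2: Apply rule 2 to records with distance > 278
  - 3 records (original) are capped
Step 3: Calculate final sum = 1745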